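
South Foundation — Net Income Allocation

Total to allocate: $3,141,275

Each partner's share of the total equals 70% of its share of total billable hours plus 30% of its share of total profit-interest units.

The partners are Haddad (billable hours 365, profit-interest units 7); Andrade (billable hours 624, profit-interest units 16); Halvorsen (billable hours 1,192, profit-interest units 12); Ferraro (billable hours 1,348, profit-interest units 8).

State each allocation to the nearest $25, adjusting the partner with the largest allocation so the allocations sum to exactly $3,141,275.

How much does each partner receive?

Haddad: $380,850 | Andrade: $739,475 | Halvorsen: $1,005,725 | Ferraro: $1,015,225

Totals — billable hours 3,529, profit-interest units 43.
Blended shares (70% billable hours + 30% profit-interest units): Haddad 0.1212; Andrade 0.2354; Halvorsen 0.3202; Ferraro 0.3232.
Proportional shares: Haddad 380,839.77; Andrade 739,463.51; Halvorsen 1,005,716.41; Ferraro 1,015,255.31.
At nearest $25: Haddad $380,850; Andrade $739,475; Halvorsen $1,005,725; Ferraro $1,015,250. Sum = $3,141,300.
Difference $3,141,275 − $3,141,300 = −$25 applied to largest allocation (Ferraro): Ferraro becomes $1,015,225.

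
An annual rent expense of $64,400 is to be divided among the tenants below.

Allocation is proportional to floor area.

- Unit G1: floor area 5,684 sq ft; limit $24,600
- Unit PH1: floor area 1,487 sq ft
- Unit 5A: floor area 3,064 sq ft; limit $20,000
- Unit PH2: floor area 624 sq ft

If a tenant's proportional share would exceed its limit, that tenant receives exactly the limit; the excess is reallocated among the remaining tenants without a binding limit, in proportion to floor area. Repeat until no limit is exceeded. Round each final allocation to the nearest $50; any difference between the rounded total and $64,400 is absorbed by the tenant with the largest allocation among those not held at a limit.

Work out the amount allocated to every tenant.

Combined floor area = 10,859.
Proportional shares (ignoring caps): Unit G1 33,709.33; Unit PH1 8,818.75; Unit 5A 18,171.25; Unit PH2 3,700.67.
Cap binds for Unit G1 ($24,600); balance $39,800 reallocated over remaining floor area 5,175.
Cap binds for Unit 5A ($20,000); balance $19,800 reallocated over remaining floor area 2,111.
Remaining shares: Unit PH1 13,947.23 → $13,950; Unit PH2 5,852.77 → $5,850.

Unit G1: $24,600; Unit PH1: $13,950; Unit 5A: $20,000; Unit PH2: $5,850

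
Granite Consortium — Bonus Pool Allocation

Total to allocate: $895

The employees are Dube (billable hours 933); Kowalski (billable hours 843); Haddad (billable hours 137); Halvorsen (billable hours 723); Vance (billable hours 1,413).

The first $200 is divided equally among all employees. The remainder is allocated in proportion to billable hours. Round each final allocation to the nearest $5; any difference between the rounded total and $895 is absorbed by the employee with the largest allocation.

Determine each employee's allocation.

Dube: $200 · Kowalski: $185 · Haddad: $65 · Halvorsen: $165 · Vance: $280

Equal tier: $200 ÷ 5 = $40 apiece.
Remainder $695 by billable hours (total 4,049): Dube 160.15 → $160; Kowalski 144.70 → $145; Haddad 23.52 → $25; Halvorsen 124.10 → $125; Vance 242.54 → $245.
Rounding difference −$5 on remainder applied to Vance.
Totals: Dube $40 + $160 = $200; Kowalski $40 + $145 = $185; Haddad $40 + $25 = $65; Halvorsen $40 + $125 = $165; Vance $40 + $240 = $280.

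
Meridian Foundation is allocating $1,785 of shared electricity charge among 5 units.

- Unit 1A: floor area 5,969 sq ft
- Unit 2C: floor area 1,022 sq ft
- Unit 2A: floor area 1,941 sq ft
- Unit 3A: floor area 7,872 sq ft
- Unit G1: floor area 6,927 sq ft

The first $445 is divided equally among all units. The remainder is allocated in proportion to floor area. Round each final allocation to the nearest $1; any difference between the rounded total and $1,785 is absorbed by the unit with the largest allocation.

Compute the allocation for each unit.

Equal tier: $445 ÷ 5 = $89 apiece.
Remainder $1,340 by floor area (total 23,731): Unit 1A 337.05 → $337; Unit 2C 57.71 → $58; Unit 2A 109.60 → $110; Unit 3A 444.502 → $445; Unit G1 391.14 → $391.
Rounding difference −$1 on remainder applied to Unit 3A.
Totals: Unit 1A $89 + $337 = $426; Unit 2C $89 + $58 = $147; Unit 2A $89 + $110 = $199; Unit 3A $89 + $444 = $533; Unit G1 $89 + $391 = $480.

Unit 1A: $426 | Unit 2C: $147 | Unit 2A: $199 | Unit 3A: $533 | Unit G1: $480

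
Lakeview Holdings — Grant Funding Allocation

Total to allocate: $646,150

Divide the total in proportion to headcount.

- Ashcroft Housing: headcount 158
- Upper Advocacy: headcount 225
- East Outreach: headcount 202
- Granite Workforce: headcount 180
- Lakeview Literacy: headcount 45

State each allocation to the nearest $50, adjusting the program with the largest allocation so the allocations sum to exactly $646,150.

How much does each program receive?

Combined headcount = 810.
Unrounded shares: Ashcroft Housing 158/810 × $646,150 = 126,039.14; Upper Advocacy 225/810 × $646,150 = 179,486.11; East Outreach 202/810 × $646,150 = 161,138.64; Granite Workforce 180/810 × $646,150 = 143,588.89; Lakeview Literacy 45/810 × $646,150 = 35,897.22.
After rounding ($50): Ashcroft Housing $126,050; Upper Advocacy $179,500; East Outreach $161,150; Granite Workforce $143,600; Lakeview Literacy $35,900. Sum = $646,200.
Difference $646,150 − $646,200 = −$50 applied to largest allocation (Upper Advocacy): Upper Advocacy becomes $179,450.

Ashcroft Housing: $126,050 · Upper Advocacy: $179,450 · East Outreach: $161,150 · Granite Workforce: $143,600 · Lakeview Literacy: $35,900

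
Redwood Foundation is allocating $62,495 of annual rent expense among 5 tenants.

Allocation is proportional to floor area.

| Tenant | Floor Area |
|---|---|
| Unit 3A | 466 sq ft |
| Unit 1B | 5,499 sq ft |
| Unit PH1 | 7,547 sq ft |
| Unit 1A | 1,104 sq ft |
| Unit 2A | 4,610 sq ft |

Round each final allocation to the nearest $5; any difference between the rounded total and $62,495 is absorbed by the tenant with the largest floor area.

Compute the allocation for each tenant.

Combined floor area = 466 + 5,499 + 7,547 + 1,104 + 4,610 = 19,226.
Raw shares: Unit 3A 1,514.75; Unit 1B 17,874.75; Unit PH1 24,531.87; Unit 1A 3,588.60; Unit 2A 14,985.02.
At nearest $5: Unit 3A $1,515; Unit 1B $17,875; Unit PH1 $24,530; Unit 1A $3,590; Unit 2A $14,985. Sum = $62,495.
Sum already equals the total — no adjustment.

Unit 3A: $1,515 · Unit 1B: $17,875 · Unit PH1: $24,530 · Unit 1A: $3,590 · Unit 2A: $14,985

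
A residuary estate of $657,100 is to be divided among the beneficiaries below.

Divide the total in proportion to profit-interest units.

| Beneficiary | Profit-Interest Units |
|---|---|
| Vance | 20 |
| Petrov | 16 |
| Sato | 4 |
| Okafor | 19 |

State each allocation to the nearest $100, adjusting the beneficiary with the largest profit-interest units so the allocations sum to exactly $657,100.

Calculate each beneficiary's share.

Vance: $222,800; Petrov: $178,200; Sato: $44,500; Okafor: $211,600

Sum of profit-interest units: 59.
Proportional shares: Vance 20/59 × $657,100 = 222,745.76; Petrov 16/59 × $657,100 = 178,196.61; Sato 4/59 × $657,100 = 44,549.15; Okafor 19/59 × $657,100 = 211,608.47.
At nearest $100: Vance $222,700; Petrov $178,200; Sato $44,500; Okafor $211,600. Sum = $657,000.
Difference $657,100 − $657,000 = +$100 applied to largest profit-interest units (Vance): Vance becomes $222,800.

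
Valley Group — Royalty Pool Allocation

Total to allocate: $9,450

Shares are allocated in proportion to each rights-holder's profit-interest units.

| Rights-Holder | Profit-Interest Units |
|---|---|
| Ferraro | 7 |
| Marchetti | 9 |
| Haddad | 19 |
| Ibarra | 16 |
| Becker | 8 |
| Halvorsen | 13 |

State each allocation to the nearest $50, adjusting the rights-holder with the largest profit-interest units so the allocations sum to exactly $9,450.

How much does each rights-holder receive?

Ferraro: $900; Marchetti: $1,200; Haddad: $2,500; Ibarra: $2,100; Becker: $1,050; Halvorsen: $1,700

Profit-interest units total: 7 + 9 + 19 + 16 + 8 + 13 = 72.
Unrounded shares: Ferraro 918.75; Marchetti 1,181.25; Haddad 2,493.75; Ibarra 2,100.00; Becker 1,050.00; Halvorsen 1,706.25.
After rounding ($50): Ferraro $900; Marchetti $1,200; Haddad $2,500; Ibarra $2,100; Becker $1,050; Halvorsen $1,700. Sum = $9,450.
Sum already equals the total — no adjustment.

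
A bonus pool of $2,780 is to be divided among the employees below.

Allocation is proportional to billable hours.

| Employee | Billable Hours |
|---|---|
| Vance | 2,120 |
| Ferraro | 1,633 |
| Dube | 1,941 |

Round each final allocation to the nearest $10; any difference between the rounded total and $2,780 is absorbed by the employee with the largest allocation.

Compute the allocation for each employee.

Vance: $1,030 · Ferraro: $800 · Dube: $950

Combined billable hours = 5,694.
Proportional shares: Vance 2,120/5,694 × $2,780 = 1,035.05; Ferraro 1,633/5,694 × $2,780 = 797.28; Dube 1,941/5,694 × $2,780 = 947.66.
Rounded to nearest $10: Vance $1,040; Ferraro $800; Dube $950. Sum = $2,790.
Difference $2,780 − $2,790 = −$10 applied to largest allocation (Vance): Vance becomes $1,030.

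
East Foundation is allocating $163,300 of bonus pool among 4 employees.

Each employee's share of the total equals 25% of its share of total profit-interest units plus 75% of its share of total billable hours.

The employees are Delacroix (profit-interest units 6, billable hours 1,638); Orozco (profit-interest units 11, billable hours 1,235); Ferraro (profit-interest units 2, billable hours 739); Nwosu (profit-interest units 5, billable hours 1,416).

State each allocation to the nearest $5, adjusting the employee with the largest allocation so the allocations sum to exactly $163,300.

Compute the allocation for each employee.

Delacroix: $50,105 | Orozco: $48,795 | Ferraro: $21,405 | Nwosu: $42,995

Profit-interest units total 24; billable hours total 5,028.
Combined weights (25% profit-interest units + 75% billable hours): Delacroix 0.3068; Orozco 0.2988; Ferraro 0.1311; Nwosu 0.2633.
Proportional shares: Delacroix 50,105.62; Orozco 48,794.32; Ferraro 21,403.08; Nwosu 42,996.97.
At nearest $5: Delacroix $50,105; Orozco $48,795; Ferraro $21,405; Nwosu $42,995. Sum = $163,300.
Sum already equals the total — no adjustment.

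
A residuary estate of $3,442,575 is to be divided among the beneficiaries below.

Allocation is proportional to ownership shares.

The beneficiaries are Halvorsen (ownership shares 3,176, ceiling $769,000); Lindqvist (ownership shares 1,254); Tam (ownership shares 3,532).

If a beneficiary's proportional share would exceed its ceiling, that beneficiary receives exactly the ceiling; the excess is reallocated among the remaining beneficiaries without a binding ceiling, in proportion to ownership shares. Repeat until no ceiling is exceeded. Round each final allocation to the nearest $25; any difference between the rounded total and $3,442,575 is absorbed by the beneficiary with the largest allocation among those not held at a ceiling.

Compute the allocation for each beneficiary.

Halvorsen: $769,000 | Lindqvist: $700,525 | Tam: $1,973,050

Combined ownership shares = 7,962.
Pro-rata shares before constraints: Halvorsen 1,373,225.09; Lindqvist 542,199.08; Tam 1,527,150.83.
Cap binds for Halvorsen ($769,000); remaining pool $2,673,575 reallocated over remaining ownership shares 4,786.
Shares after redistribution: Lindqvist 700,514.64 → $700,525; Tam 1,973,060.36 → $1,973,050.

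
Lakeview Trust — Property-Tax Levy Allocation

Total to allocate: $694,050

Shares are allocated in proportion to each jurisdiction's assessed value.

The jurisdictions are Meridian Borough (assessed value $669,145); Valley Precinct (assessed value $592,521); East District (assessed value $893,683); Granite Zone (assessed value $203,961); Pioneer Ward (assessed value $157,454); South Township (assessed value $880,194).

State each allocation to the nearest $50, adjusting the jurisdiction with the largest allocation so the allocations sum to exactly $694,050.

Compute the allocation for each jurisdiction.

Meridian Borough: $136,700; Valley Precinct: $121,050; East District: $182,650; Granite Zone: $41,650; Pioneer Ward: $32,150; South Township: $179,850

Total assessed value = 3,396,958.
Unrounded shares: Meridian Borough 669,145/3,396,958 × $694,050 = 136,716.46; Valley Precinct 592,521/3,396,958 × $694,050 = 121,061.02; East District 893,683/3,396,958 × $694,050 = 182,592.98; Granite Zone 203,961/3,396,958 × $694,050 = 41,672.32; Pioneer Ward 157,454/3,396,958 × $694,050 = 32,170.24; South Township 880,194/3,396,958 × $694,050 = 179,836.97.
After rounding ($50): Meridian Borough $136,700; Valley Precinct $121,050; East District $182,600; Granite Zone $41,650; Pioneer Ward $32,150; South Township $179,850. Sum = $694,000.
Difference $694,050 − $694,000 = +$50 applied to largest allocation (East District): East District becomes $182,650.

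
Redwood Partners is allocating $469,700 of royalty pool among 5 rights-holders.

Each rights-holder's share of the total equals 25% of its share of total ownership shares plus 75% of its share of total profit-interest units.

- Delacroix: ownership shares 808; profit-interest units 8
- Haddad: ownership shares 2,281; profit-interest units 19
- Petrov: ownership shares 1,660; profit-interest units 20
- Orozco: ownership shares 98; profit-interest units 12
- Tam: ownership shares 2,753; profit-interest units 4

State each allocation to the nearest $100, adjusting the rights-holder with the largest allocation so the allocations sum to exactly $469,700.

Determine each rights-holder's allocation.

Totals — ownership shares 7,600, profit-interest units 63.
Blended shares (25% ownership shares + 75% profit-interest units): Delacroix 0.1218; Haddad 0.3012; Petrov 0.2927; Orozco 0.1461; Tam 0.1382.
Proportional shares: Delacroix 57,217.46; Haddad 141,484.62; Petrov 137,481.43; Orozco 68,614.16; Tam 64,902.33.
At nearest $100: Delacroix $57,200; Haddad $141,500; Petrov $137,500; Orozco $68,600; Tam $64,900. Sum = $469,700.
Rounded total matches; no reconciliation needed.

Delacroix: $57,200 | Haddad: $141,500 | Petrov: $137,500 | Orozco: $68,600 | Tam: $64,900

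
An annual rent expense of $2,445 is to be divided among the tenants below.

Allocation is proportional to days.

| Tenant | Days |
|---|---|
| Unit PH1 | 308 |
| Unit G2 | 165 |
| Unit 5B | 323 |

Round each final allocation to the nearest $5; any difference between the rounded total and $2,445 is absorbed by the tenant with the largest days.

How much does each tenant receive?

Combined days = 796.
Pro-rata amounts: Unit PH1 308/796 × $2,445 = 946.06; Unit G2 165/796 × $2,445 = 506.82; Unit 5B 323/796 × $2,445 = 992.13.
At nearest $5: Unit PH1 $945; Unit G2 $505; Unit 5B $990. Sum = $2,440.
Difference $2,445 − $2,440 = +$5 applied to largest days (Unit 5B): Unit 5B becomes $995.

Unit PH1: $945; Unit G2: $505; Unit 5B: $995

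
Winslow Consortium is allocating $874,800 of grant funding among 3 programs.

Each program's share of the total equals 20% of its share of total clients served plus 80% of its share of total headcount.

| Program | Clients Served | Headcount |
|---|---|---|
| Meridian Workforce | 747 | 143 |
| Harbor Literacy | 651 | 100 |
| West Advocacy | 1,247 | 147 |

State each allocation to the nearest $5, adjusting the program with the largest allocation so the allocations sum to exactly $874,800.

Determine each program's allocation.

Meridian Workforce: $306,020; Harbor Literacy: $222,510; West Advocacy: $346,270

Clients served total 2,645; headcount total 390.
Composite weights (20% clients served + 80% headcount): Meridian Workforce 0.3498; Harbor Literacy 0.2544; West Advocacy 0.3958.
Unrounded shares: Meridian Workforce 306,020.14; Harbor Literacy 222,508.14; West Advocacy 346,271.71.
At nearest $5: Meridian Workforce $306,020; Harbor Literacy $222,510; West Advocacy $346,270. Sum = $874,800.
No rounding difference to absorb.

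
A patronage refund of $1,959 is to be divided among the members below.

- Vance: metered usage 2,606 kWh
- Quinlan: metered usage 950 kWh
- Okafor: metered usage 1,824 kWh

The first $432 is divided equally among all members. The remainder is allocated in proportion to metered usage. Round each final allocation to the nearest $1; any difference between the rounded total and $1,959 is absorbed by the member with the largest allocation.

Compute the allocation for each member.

$432 shared equally gives $144 per member.
Remainder $1,527 by metered usage (total 5,380): Vance 739.66 → $740; Quinlan 269.64 → $270; Okafor 517.70 → $518.
Rounding difference −$1 on remainder applied to Vance.
Totals: Vance $144 + $739 = $883; Quinlan $144 + $270 = $414; Okafor $144 + $518 = $662.

Vance: $883 | Quinlan: $414 | Okafor: $662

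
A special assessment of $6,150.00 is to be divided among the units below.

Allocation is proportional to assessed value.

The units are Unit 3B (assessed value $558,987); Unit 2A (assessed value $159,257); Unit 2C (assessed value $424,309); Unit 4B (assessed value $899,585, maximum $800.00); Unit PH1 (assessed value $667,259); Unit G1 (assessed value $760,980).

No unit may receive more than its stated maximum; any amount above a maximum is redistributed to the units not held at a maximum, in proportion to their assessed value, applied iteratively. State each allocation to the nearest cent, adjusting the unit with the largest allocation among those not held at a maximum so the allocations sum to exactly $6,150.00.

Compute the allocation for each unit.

Unit 3B: $1,163.29 | Unit 2A: $331.43 | Unit 2C: $883.02 | Unit 4B: $800.00 | Unit PH1: $1,388.61 | Unit G1: $1,583.65

Sum of assessed value: 3,470,377.
Pro-rata shares before constraints: Unit 3B 990.6042; Unit 2A 282.2260; Unit 2C 751.9357; Unit 4B 1,594.1921; Unit PH1 1,182.4775; Unit G1 1,348.5644.
Capped: Unit 4B ($800.00); residual $5,350.00 reallocated over remaining assessed value 2,570,792.
Remaining shares: Unit 3B 1,163.2915 → $1,163.29; Unit 2A 331.4251 → $331.43; Unit 2C 883.0170 → $883.02; Unit PH1 1,388.6132 → $1,388.61; Unit G1 1,583.6532 → $1,583.65.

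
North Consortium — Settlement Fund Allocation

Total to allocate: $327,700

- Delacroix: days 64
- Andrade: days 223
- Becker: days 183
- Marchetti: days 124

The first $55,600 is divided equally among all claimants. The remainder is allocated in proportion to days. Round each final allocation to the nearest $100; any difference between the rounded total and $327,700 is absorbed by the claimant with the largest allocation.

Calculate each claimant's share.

First tranche $55,600 split equally: $13,900 each.
Remainder $272,100 by days (total 594): Delacroix 29,317.17 → $29,300; Andrade 102,152.02 → $102,200; Becker 83,828.79 → $83,800; Marchetti 56,802.02 → $56,800.
Totals: Delacroix $13,900 + $29,300 = $43,200; Andrade $13,900 + $102,200 = $116,100; Becker $13,900 + $83,800 = $97,700; Marchetti $13,900 + $56,800 = $70,700.

Delacroix: $43,200; Andrade: $116,100; Becker: $97,700; Marchetti: $70,700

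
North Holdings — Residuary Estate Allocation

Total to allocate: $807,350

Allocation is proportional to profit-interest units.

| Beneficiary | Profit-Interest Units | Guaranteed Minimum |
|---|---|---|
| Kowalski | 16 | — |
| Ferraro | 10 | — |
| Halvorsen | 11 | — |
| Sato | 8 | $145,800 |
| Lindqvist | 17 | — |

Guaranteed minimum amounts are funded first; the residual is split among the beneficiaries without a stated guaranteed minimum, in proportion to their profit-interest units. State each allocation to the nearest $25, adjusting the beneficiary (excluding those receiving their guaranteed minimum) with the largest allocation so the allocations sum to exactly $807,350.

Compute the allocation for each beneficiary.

Guaranteed amounts: Sato $145,800. Residual $661,550.
Residual split over remaining profit-interest units 54: Kowalski 196,014.81 → $196,025; Ferraro 122,509.26 → $122,500; Halvorsen 134,760.19 → $134,750; Lindqvist 208,265.74 → $208,275.

Kowalski: $196,025; Ferraro: $122,500; Halvorsen: $134,750; Sato: $145,800; Lindqvist: $208,275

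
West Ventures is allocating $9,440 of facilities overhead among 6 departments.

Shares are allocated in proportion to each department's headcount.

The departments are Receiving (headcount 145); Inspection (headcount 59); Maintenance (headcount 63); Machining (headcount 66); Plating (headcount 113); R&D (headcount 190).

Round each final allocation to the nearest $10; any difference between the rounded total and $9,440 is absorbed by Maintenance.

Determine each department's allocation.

Receiving: $2,150; Inspection: $880; Maintenance: $930; Machining: $980; Plating: $1,680; R&D: $2,820

Combined headcount = 636.
Proportional shares: Receiving 145/636 × $9,440 = 2,152.20; Inspection 59/636 × $9,440 = 875.72; Maintenance 63/636 × $9,440 = 935.09; Machining 66/636 × $9,440 = 979.62; Plating 113/636 × $9,440 = 1,677.23; R&D 190/636 × $9,440 = 2,820.13.
After rounding ($10): Receiving $2,150; Inspection $880; Maintenance $940; Machining $980; Plating $1,680; R&D $2,820. Sum = $9,450.
Difference $9,440 − $9,450 = −$10 applied to Maintenance: Maintenance becomes $930.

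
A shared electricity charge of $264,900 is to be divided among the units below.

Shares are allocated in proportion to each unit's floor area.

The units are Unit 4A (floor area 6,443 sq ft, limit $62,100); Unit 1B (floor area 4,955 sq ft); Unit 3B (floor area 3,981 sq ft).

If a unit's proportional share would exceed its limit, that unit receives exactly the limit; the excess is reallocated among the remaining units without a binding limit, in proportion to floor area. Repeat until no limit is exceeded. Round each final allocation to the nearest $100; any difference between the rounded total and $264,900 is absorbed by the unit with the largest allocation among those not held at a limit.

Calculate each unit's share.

Floor area total: 15,379.
Proportional shares (ignoring caps): Unit 4A 110,979.30; Unit 1B 85,348.82; Unit 3B 68,571.88.
Cap binds for Unit 4A ($62,100); remaining pool $202,800 reallocated over remaining floor area 8,936.
Shares after redistribution: Unit 1B 112,452.33 → $112,500; Unit 3B 90,347.67 → $90,300.

Unit 4A: $62,100; Unit 1B: $112,500; Unit 3B: $90,300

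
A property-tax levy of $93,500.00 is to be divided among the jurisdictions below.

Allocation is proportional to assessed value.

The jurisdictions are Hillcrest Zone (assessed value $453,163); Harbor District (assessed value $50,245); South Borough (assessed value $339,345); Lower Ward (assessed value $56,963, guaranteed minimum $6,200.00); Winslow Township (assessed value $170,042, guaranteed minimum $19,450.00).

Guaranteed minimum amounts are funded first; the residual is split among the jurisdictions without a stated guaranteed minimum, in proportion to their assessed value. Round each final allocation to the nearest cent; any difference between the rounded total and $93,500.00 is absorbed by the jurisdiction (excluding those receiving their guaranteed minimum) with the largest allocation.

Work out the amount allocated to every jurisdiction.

Minimums first: Lower Ward $6,200.00; Winslow Township $19,450.00. Balance $67,850.00.
Balance split over remaining assessed value 842,753: Hillcrest Zone 36,484.1295 → $36,484.13; Harbor District 4,045.2223 → $4,045.22; South Borough 27,320.6482 → $27,320.65.

Hillcrest Zone: $36,484.13; Harbor District: $4,045.22; South Borough: $27,320.65; Lower Ward: $6,200.00; Winslow Township: $19,450.00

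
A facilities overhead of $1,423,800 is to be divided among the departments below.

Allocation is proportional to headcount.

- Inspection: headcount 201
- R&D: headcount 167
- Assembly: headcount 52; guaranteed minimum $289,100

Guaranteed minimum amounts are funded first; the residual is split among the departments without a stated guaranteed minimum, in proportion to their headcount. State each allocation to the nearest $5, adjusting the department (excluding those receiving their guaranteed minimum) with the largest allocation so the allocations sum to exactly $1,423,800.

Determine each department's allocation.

Inspection: $619,770 · R&D: $514,930 · Assembly: $289,100

Fund the minimums — Assembly $289,100. Residual $1,134,700.
Residual split over remaining headcount 368: Inspection 619,768.21 → $619,770; R&D 514,931.79 → $514,930.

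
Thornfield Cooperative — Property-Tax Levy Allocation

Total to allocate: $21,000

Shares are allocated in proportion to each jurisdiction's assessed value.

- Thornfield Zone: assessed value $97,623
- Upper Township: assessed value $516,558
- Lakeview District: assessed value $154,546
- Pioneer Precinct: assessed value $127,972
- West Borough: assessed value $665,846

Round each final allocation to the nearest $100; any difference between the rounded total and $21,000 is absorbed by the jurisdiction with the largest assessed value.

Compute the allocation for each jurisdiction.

Thornfield Zone: $1,300; Upper Township: $6,900; Lakeview District: $2,100; Pioneer Precinct: $1,700; West Borough: $9,000

Sum of assessed value: 1,562,545.
Pro-rata amounts: Thornfield Zone 97,623/1,562,545 × $21,000 = 1,312.02; Upper Township 516,558/1,562,545 × $21,000 = 6,942.34; Lakeview District 154,546/1,562,545 × $21,000 = 2,077.04; Pioneer Precinct 127,972/1,562,545 × $21,000 = 1,719.89; West Borough 665,846/1,562,545 × $21,000 = 8,948.71.
At nearest $100: Thornfield Zone $1,300; Upper Township $6,900; Lakeview District $2,100; Pioneer Precinct $1,700; West Borough $8,900. Sum = $20,900.
Difference $21,000 − $20,900 = +$100 applied to largest assessed value (West Borough): West Borough becomes $9,000.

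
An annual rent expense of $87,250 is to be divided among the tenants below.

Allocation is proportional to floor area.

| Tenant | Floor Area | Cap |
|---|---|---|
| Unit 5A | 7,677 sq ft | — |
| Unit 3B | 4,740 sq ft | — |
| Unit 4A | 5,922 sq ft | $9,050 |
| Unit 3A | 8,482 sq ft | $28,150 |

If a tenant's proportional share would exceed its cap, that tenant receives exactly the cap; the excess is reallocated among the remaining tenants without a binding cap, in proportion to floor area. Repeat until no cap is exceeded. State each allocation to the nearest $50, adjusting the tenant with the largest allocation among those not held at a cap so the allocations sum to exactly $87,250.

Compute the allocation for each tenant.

Unit 5A: $30,950 | Unit 3B: $19,100 | Unit 4A: $9,050 | Unit 3A: $28,150

Combined floor area = 26,821.
Unconstrained shares: Unit 5A 24,973.65; Unit 3B 15,419.45; Unit 4A 19,264.55; Unit 3A 27,592.35.
Cap binds for Unit 4A ($9,050); balance $78,200 reallocated over remaining floor area 20,899.
Cap binds for Unit 3A ($28,150); balance $50,050 reallocated over remaining floor area 12,417.
Redistributed shares: Unit 5A 30,944.18 → $30,950; Unit 3B 19,105.82 → $19,100.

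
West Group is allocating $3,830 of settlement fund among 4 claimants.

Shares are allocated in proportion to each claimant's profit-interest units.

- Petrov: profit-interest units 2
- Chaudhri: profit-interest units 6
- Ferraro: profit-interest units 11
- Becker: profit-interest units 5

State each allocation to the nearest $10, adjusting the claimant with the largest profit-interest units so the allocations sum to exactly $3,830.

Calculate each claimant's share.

Petrov: $320 | Chaudhri: $960 | Ferraro: $1,750 | Becker: $800

Profit-interest units total: 24.
Unrounded shares: Petrov 2/24 × $3,830 = 319.17; Chaudhri 6/24 × $3,830 = 957.50; Ferraro 11/24 × $3,830 = 1,755.42; Becker 5/24 × $3,830 = 797.92.
At nearest $10: Petrov $320; Chaudhri $960; Ferraro $1,760; Becker $800. Sum = $3,840.
Difference $3,830 − $3,840 = −$10 applied to largest profit-interest units (Ferraro): Ferraro becomes $1,750.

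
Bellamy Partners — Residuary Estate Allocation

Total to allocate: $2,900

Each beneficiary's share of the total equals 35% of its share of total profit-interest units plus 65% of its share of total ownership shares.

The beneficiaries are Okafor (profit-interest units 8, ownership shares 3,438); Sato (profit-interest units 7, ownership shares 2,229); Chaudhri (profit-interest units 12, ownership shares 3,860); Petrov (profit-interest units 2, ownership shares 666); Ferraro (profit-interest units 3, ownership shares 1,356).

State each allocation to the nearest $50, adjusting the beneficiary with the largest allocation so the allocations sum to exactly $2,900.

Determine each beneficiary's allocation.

Totals — profit-interest units 32, ownership shares 11,549.
Blended shares (35% profit-interest units + 65% ownership shares): Okafor 0.2810; Sato 0.2020; Chaudhri 0.3485; Petrov 0.0594; Ferraro 0.1091.
Raw shares: Okafor 814.89; Sato 585.84; Chaudhri 1,010.64; Petrov 172.14; Ferraro 316.48.
At nearest $50: Okafor $800; Sato $600; Chaudhri $1,000; Petrov $150; Ferraro $300. Sum = $2,850.
Difference $2,900 − $2,850 = +$50 applied to largest allocation (Chaudhri): Chaudhri becomes $1,050.

Okafor: $800; Sato: $600; Chaudhri: $1,050; Petrov: $150; Ferraro: $300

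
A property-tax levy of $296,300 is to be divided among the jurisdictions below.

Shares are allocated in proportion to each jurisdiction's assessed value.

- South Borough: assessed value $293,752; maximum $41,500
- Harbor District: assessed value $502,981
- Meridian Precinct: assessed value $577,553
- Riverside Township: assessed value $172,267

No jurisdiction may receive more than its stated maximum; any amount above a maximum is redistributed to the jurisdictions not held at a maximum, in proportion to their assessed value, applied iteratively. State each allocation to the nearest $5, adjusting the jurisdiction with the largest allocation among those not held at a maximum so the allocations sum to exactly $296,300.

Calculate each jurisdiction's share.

Total assessed value = 1,546,553.
Proportional shares (ignoring caps): South Borough 56,279.17; Harbor District 96,364.80; Meridian Precinct 110,651.85; Riverside Township 33,004.18.
Capped: South Borough ($41,500); remaining pool $254,800 reallocated over remaining assessed value 1,252,801.
Redistributed shares: Harbor District 102,298.42 → $102,300; Meridian Precinct 117,465.19 → $117,465; Riverside Township 35,036.40 → $35,035.

South Borough: $41,500 | Harbor District: $102,300 | Meridian Precinct: $117,465 | Riverside Township: $35,035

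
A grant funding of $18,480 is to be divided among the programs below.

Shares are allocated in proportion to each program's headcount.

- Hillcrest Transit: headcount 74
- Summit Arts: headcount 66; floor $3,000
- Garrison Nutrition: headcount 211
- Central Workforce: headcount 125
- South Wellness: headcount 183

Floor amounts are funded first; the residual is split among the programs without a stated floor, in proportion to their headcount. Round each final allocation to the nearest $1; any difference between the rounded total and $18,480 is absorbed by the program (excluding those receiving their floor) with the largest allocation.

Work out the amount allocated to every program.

Hillcrest Transit: $1,932 · Summit Arts: $3,000 · Garrison Nutrition: $5,508 · Central Workforce: $3,263 · South Wellness: $4,777

Minimums first: Summit Arts $3,000. Remaining pool $15,480.
Remaining pool split over remaining headcount 593: Hillcrest Transit 1,931.74 → $1,932; Garrison Nutrition 5,508.06 → $5,508; Central Workforce 3,263.07 → $3,263; South Wellness 4,777.13 → $4,777.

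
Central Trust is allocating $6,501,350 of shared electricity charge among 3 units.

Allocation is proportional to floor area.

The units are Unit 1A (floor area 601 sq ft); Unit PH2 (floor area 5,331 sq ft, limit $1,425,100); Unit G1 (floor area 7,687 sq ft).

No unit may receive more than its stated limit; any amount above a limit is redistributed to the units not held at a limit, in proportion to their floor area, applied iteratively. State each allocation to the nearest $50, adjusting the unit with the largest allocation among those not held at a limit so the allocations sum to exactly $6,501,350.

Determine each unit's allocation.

Sum of floor area: 13,619.
Pro-rata shares before constraints: Unit 1A 286,901.49; Unit PH2 2,544,878.25; Unit G1 3,669,570.27.
Held at cap: Unit PH2 ($1,425,100); balance $5,076,250 reallocated over remaining floor area 8,288.
Remaining shares: Unit 1A 368,101.62 → $368,100; Unit G1 4,708,148.38 → $4,708,150.

Unit 1A: $368,100 · Unit PH2: $1,425,100 · Unit G1: $4,708,150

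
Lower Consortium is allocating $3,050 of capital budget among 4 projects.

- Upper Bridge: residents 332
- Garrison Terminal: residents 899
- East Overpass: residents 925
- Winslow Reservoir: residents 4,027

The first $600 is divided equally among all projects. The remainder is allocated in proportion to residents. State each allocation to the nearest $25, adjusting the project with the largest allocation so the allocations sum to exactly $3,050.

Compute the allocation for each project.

Upper Bridge: $275 | Garrison Terminal: $500 | East Overpass: $525 | Winslow Reservoir: $1,750

$600 shared equally gives $150 per project.
Remainder $2,450 by residents (total 6,183): Upper Bridge 131.55 → $125; Garrison Terminal 356.23 → $350; East Overpass 366.53 → $375; Winslow Reservoir 1,595.69 → $1,600.
Totals: Upper Bridge $150 + $125 = $275; Garrison Terminal $150 + $350 = $500; East Overpass $150 + $375 = $525; Winslow Reservoir $150 + $1,600 = $1,750.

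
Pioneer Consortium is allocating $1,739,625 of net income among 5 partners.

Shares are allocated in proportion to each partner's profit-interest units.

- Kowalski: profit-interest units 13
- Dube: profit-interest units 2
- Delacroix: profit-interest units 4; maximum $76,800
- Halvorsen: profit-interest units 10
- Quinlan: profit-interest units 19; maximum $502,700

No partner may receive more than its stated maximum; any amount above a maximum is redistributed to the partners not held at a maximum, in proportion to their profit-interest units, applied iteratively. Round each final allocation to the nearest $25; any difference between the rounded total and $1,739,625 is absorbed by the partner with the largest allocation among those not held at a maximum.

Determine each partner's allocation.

Kowalski: $603,275 · Dube: $92,800 · Delacroix: $76,800 · Halvorsen: $464,050 · Quinlan: $502,700

Total profit-interest units = 48.
Unconstrained shares: Kowalski 471,148.44; Dube 72,484.38; Delacroix 144,968.75; Halvorsen 362,421.88; Quinlan 688,601.56.
Held at cap: Delacroix ($76,800), Quinlan ($502,700); remaining pool $1,160,125 reallocated over remaining profit-interest units 25.
Remaining shares: Kowalski 603,265.00 → $603,275; Dube 92,810.00 → $92,800; Halvorsen 464,050.00 → $464,050.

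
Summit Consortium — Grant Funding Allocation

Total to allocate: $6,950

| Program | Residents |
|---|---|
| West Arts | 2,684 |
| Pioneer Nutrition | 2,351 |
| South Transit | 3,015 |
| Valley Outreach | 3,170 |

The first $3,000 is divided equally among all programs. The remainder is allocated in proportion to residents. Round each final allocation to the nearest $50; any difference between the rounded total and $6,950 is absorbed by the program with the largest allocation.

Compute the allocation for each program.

West Arts: $1,700; Pioneer Nutrition: $1,600; South Transit: $1,800; Valley Outreach: $1,850

$3,000 shared equally gives $750 per program.
Remainder $3,950 by residents (total 11,220): West Arts 944.90 → $950; Pioneer Nutrition 827.67 → $850; South Transit 1,061.43 → $1,050; Valley Outreach 1,116.00 → $1,100.
Totals: West Arts $750 + $950 = $1,700; Pioneer Nutrition $750 + $850 = $1,600; South Transit $750 + $1,050 = $1,800; Valley Outreach $750 + $1,100 = $1,850.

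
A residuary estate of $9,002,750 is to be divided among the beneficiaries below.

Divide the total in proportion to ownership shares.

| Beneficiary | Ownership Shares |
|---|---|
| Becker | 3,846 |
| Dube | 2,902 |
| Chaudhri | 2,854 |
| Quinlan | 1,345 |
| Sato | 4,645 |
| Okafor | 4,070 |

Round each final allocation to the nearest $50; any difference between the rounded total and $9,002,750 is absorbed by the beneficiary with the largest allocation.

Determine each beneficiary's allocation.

Becker: $1,761,000 | Dube: $1,328,750 | Chaudhri: $1,306,800 | Quinlan: $615,850 | Sato: $2,126,800 | Okafor: $1,863,550

Total ownership shares = 19,662.
Raw shares: Becker 3,846/19,662 × $9,002,750 = 1,760,989.55; Dube 2,902/19,662 × $9,002,750 = 1,328,754.98; Chaudhri 2,854/19,662 × $9,002,750 = 1,306,776.96; Quinlan 1,345/19,662 × $9,002,750 = 615,842.68; Sato 4,645/19,662 × $9,002,750 = 2,126,832.15; Okafor 4,070/19,662 × $9,002,750 = 1,863,553.68.
Rounded to nearest $50: Becker $1,761,000; Dube $1,328,750; Chaudhri $1,306,800; Quinlan $615,850; Sato $2,126,850; Okafor $1,863,550. Sum = $9,002,800.
Difference $9,002,750 − $9,002,800 = −$50 applied to largest allocation (Sato): Sato becomes $2,126,800.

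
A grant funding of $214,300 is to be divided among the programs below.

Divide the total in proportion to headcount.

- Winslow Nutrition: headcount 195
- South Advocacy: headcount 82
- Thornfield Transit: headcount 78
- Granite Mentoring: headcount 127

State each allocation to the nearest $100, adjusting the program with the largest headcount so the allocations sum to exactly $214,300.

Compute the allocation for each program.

Combined headcount = 482.
Pro-rata amounts: Winslow Nutrition 195/482 × $214,300 = 86,698.13; South Advocacy 82/482 × $214,300 = 36,457.68; Thornfield Transit 78/482 × $214,300 = 34,679.25; Granite Mentoring 127/482 × $214,300 = 56,464.94.
Rounded to nearest $100: Winslow Nutrition $86,700; South Advocacy $36,500; Thornfield Transit $34,700; Granite Mentoring $56,500. Sum = $214,400.
Difference $214,300 − $214,400 = −$100 applied to largest headcount (Winslow Nutrition): Winslow Nutrition becomes $86,600.

Winslow Nutrition: $86,600; South Advocacy: $36,500; Thornfield Transit: $34,700; Granite Mentoring: $56,500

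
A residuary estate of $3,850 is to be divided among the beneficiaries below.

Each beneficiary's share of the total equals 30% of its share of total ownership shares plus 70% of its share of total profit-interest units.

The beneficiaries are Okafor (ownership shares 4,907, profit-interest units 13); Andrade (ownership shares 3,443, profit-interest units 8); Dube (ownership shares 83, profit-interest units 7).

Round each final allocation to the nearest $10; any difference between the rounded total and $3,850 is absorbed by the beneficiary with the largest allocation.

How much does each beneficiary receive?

Ownership shares total 8,433; profit-interest units total 28.
Blended shares (30% ownership shares + 70% profit-interest units): Okafor 0.4996; Andrade 0.3225; Dube 0.1780.
Unrounded shares: Okafor 1,923.32; Andrade 1,241.56; Dube 685.12.
At nearest $10: Okafor $1,920; Andrade $1,240; Dube $690. Sum = $3,850.
Rounded total matches; no reconciliation needed.

Okafor: $1,920; Andrade: $1,240; Dube: $690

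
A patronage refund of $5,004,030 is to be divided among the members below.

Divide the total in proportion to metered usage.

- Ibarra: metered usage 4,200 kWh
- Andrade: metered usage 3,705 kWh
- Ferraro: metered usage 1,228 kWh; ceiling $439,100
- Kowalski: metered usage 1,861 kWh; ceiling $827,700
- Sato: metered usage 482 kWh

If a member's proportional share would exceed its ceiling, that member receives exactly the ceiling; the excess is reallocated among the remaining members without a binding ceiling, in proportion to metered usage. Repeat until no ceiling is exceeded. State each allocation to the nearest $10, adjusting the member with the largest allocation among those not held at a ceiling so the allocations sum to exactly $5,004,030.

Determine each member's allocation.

Total metered usage = 11,476.
Pro-rata shares before constraints: Ibarra 1,831,380.79; Andrade 1,615,539.49; Ferraro 535,460.86; Kowalski 811,476.11; Sato 210,172.75.
Capped: Ferraro ($439,100); residual $4,564,930 reallocated over remaining metered usage 10,248.
Capped: Kowalski ($827,700); residual $3,737,230 reallocated over remaining metered usage 8,387.
Remaining shares: Ibarra 1,871,511.39 → $1,871,510; Andrade 1,650,940.40 → $1,650,940; Sato 214,778.21 → $214,780.

Ibarra: $1,871,510 · Andrade: $1,650,940 · Ferraro: $439,100 · Kowalski: $827,700 · Sato: $214,780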